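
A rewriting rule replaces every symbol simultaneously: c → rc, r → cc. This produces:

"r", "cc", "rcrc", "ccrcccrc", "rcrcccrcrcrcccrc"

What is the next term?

ccrcccrcrcrcccrcccrcccrcrcrcccrc

Applying the rule to each of the 16 symbols of rcrcccrcrcrcccrc gives the pieces cc rc cc rc rc rc cc rc cc rc cc rc rc rc cc rc, which concatenate to the answer.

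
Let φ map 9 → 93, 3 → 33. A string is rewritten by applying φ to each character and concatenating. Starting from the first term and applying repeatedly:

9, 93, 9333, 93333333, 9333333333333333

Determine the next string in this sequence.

93333333333333333333333333333333

φ(9333333333333333) expands symbol-by-symbol to 93 33 33 33 33 33 33 33 33 33 33 33 33 33 33 33; joining the 16 pieces gives the next term.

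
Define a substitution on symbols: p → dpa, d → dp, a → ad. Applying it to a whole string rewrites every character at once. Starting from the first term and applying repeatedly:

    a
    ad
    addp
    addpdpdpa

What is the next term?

addpdpdpadpdpadpdpaad

Rewriting each symbol of addpdpdpa: a→ad, d→dp, d→dp, p→dpa, d→dp, p→dpa, d→dp, p→dpa, a→ad, which concatenates to ad dp dp dpa dp dpa dp dpa ad.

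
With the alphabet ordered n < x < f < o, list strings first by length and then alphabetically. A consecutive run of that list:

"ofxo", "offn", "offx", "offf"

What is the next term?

The successor of offf increments the rightmost position that isn't already o and resets every position after it to n.

offo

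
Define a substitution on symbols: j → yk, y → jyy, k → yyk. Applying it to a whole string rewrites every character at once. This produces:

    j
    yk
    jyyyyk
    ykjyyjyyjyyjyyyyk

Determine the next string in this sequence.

φ(ykjyyjyyjyyjyyyyk) expands symbol-by-symbol to jyy yyk yk jyy jyy yk jyy jyy yk jyy jyy yk jyy jyy jyy jyy yyk; joining the 17 pieces gives the next term.

jyyyykykjyyjyyykjyyjyyykjyyjyyykjyyjyyjyyjyyyyk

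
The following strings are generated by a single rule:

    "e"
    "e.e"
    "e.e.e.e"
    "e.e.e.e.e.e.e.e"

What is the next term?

e.e.e.e.e.e.e.e.e.e.e.e.e.e.e.e

Every step duplicates the string with '.' between the halves.
One more doubling of e.e.e.e.e.e.e.e gives the answer.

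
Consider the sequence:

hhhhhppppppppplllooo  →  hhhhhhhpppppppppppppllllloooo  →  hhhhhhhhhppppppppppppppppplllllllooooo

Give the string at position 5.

hhhhhhhhhhhhhppppppppppppppppppppppppplllllllllllooooooo

Each string has the form h^{2n+1} p^{4n+1} l^{2n-1} o^{n+1}, where the shown terms are n = 2, 3, 4.
Setting n = 6 gives 13, 25, 11, 7 characters in each block.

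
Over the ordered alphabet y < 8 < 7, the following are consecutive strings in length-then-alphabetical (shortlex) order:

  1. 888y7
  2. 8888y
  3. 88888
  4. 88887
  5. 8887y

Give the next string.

Treat 8887y as a base-3 numeral over the given alphabet and add one, carrying through any trailing 7's.

88878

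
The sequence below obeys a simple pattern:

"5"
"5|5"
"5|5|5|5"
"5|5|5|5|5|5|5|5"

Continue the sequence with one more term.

5|5|5|5|5|5|5|5|5|5|5|5|5|5|5|5

s(k+1) = s(k)·|·s(k) — each term doubles the last with '|' between the halves.
One more doubling of 5|5|5|5|5|5|5|5 gives the answer.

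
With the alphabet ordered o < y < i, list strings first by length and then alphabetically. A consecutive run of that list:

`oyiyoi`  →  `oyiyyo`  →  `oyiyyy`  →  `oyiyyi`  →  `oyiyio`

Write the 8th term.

Continuing the enumeration 3 steps past oyiyio: oyiyio → oyiyiy → oyiyii → (answer).

oyiioo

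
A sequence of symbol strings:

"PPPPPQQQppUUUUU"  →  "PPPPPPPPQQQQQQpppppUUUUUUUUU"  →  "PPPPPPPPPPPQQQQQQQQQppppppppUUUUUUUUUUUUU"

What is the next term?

Each string has the form P^{3n+2} Q^{3n} p^{3n-1} U^{4n+1} (n = 1, 2, …).
At n = 4 the blocks have lengths 14, 12, 11, 17.

PPPPPPPPPPPPPPQQQQQQQQQQQQpppppppppppUUUUUUUUUUUUUUUUU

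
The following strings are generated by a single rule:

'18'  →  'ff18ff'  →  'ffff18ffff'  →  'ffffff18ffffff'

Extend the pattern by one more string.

Every step adds ff to the front and ff to the end of the previous string.
So the next term is ff·ffffff18ffffff·ff.

ffffffff18ffffffff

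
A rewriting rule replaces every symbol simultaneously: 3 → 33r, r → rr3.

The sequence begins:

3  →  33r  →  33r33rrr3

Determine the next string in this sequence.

33r33rrr333r33rrr3rr3rr333r

Expanding 33r33rrr3: 3→33r, 3→33r, r→rr3, 3→33r, 3→33r, r→rr3, r→rr3, r→rr3, 3→33r. Concatenated: 33r 33r rr3 33r 33r rr3 rr3 rr3 33r.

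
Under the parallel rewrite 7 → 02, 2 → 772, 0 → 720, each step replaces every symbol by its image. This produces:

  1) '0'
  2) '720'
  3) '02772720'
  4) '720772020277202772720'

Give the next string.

Applying the rule to each of the 21 symbols of 720772020277202772720 gives the pieces 02 772 720 02 02 772 720 772 720 772 02 02 772 720 772 02 02 772 02 772 720, which concatenate to the answer.

0277272002027727207727207720202772720772020277202772720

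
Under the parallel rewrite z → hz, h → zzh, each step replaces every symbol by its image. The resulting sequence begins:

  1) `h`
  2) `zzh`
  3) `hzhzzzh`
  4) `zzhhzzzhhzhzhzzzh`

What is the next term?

Replace each of the 17 characters of zzhhzzzhhzhzhzzzh in place — hz hz zzh zzh hz hz hz zzh zzh hz zzh hz zzh hz hz hz zzh — and concatenate.

hzhzzzhzzhhzhzhzzzhzzhhzzzhhzzzhhzhzhzzzh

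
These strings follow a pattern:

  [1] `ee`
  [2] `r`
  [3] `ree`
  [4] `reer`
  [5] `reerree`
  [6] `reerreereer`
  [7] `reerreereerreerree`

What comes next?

reerreereerreerreereerreereer

This is a Fibonacci-style word recurrence s(k) = s(k−1)·s(k−2): e.g. r·ee = ree.
So term 8 is reerreereerreerree·reerreereer.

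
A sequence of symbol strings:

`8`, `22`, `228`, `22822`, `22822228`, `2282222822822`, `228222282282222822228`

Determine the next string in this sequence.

From term 3 onward, concatenate the last term with the second-to-last: 22·8 = 228, 228·22 = 22822, …
The next term joins 228222282282222822228 and 2282222822822.

2282222822822228222282282222822822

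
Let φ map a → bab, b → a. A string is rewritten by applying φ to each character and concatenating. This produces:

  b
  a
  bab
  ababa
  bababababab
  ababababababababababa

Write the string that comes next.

φ(ababababababababababa) expands symbol-by-symbol to bab a bab a bab a bab a bab a bab a bab a bab a bab a bab a bab; joining the 21 pieces gives the next term.

bababababababababababababababababababababab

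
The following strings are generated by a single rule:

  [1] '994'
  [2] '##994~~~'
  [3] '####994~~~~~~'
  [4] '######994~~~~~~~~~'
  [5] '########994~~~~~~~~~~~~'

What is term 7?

############994~~~~~~~~~~~~~~~~~~

Each term wraps the previous one in ## on the left and ~~~ on the right.
From ########994~~~~~~~~~~~~, 2 further steps: ########994~~~~~~~~~~~~ → ##########994~~~~~~~~~~~~~~~ → (answer).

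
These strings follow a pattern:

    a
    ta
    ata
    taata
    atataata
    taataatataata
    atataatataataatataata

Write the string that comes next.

taataatataataatataatataataatataata

Each term (from the third on) is the two preceding terms concatenated in order: term 3 = a·ta = ata.
Continuing: taataatataata · atataatataataatataata gives term 8.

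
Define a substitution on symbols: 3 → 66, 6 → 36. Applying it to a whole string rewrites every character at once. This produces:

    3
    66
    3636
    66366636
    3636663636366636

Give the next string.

66366636363666366636663636366636

Replace each of the 16 characters of 3636663636366636 in place — 66 36 66 36 36 36 66 36 66 36 66 36 36 36 66 36 — and concatenate.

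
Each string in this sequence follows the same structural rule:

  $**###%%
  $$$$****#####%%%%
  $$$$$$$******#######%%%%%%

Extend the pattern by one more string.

$$$$$$$$$$********#########%%%%%%%%

Reading off run lengths: $ runs 1, 4, 7; * runs 2, 4, 6; # runs 3, 5, 7; % runs 2, 4, 6 — each is linear in n (n = 1, 2, …).
At n = 4 the blocks have lengths 10, 8, 9, 8.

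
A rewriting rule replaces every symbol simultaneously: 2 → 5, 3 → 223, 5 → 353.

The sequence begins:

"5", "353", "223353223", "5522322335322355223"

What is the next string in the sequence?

35335355223552232233532235522335335355223

Applying the rule to each of the 19 symbols of 5522322335322355223 gives the pieces 353 353 5 5 223 5 5 223 223 353 223 5 5 223 353 353 5 5 223, which concatenate to the answer.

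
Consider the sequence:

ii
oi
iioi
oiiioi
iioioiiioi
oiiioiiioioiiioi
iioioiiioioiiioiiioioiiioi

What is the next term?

From term 3 onward, concatenate the second-to-last term with the last: ii·oi = iioi, oi·iioi = oiiioi, …
The next term joins oiiioiiioioiiioi and iioioiiioioiiioiiioioiiioi.

oiiioiiioioiiioiiioioiiioioiiioiiioioiiioi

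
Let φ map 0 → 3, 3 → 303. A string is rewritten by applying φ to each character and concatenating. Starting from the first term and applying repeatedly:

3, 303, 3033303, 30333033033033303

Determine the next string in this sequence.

30333033033033303303330330333033033033303

Replace each of the 17 characters of 30333033033033303 in place — 303 3 303 303 303 3 303 303 3 303 303 3 303 303 303 3 303 — and concatenate.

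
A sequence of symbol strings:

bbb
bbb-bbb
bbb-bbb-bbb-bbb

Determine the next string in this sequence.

bbb-bbb-bbb-bbb-bbb-bbb-bbb-bbb

s(k+1) = s(k)·-·s(k) — each term doubles the last with '-' between the halves.
So the next term is two copies of bbb-bbb-bbb-bbb with '-' between the halves.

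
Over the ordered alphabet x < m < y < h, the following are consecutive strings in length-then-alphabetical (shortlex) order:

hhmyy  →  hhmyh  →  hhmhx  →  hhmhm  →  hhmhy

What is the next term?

hhmhh

Find the rightmost character of hhmhy below h, bump it to the next letter, and reset everything to its right to x.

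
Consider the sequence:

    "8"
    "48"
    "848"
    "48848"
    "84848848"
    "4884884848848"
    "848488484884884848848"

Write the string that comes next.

4884884848848848488484884884848848

Each term (from the third on) is the two preceding terms concatenated in order: term 3 = 8·48 = 848.
Continuing: 4884884848848 · 848488484884884848848 gives term 8.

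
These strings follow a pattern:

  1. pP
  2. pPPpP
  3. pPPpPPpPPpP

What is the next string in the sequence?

s(k+1) = s(k)·P·s(k) — each term doubles the last with 'P' between the halves.
So the next term is two copies of pPPpPPpPPpP with 'P' between the halves.

pPPpPPpPPpPPpPPpPPpPPpP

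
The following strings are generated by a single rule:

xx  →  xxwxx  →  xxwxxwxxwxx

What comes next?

Every step duplicates the string with 'w' between the halves.
Doubling xxwxxwxxwxx with 'w' between the halves:

xxwxxwxxwxxwxxwxxwxxwxx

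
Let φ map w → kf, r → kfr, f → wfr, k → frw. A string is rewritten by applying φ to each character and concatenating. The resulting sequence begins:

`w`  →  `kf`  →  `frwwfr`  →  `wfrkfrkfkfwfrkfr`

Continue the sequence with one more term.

kfwfrkfrfrwwfrkfrfrwwfrfrwwfrkfwfrkfrfrwwfrkfr

φ(wfrkfrkfkfwfrkfr) expands symbol-by-symbol to kf wfr kfr frw wfr kfr frw wfr frw wfr kf wfr kfr frw wfr kfr; joining the 16 pieces gives the next term.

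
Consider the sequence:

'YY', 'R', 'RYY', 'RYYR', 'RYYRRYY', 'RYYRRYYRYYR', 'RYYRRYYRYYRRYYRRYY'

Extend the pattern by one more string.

This is a Fibonacci-style word recurrence s(k) = s(k−1)·s(k−2): e.g. R·YY = RYY.
So term 8 is RYYRRYYRYYRRYYRRYY·RYYRRYYRYYR.

RYYRRYYRYYRRYYRRYYRYYRRYYRYYR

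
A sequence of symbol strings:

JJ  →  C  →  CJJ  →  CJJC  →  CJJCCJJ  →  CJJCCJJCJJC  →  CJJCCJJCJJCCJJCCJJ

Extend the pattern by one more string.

CJJCCJJCJJCCJJCCJJCJJCCJJCJJC

This is a Fibonacci-style word recurrence s(k) = s(k−1)·s(k−2): e.g. C·JJ = CJJ.
Continuing: CJJCCJJCJJCCJJCCJJ · CJJCCJJCJJC gives term 8.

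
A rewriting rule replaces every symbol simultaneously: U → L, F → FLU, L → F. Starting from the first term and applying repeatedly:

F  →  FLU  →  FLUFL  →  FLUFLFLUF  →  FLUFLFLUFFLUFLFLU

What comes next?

Applying the rule to each of the 17 symbols of FLUFLFLUFFLUFLFLU gives the pieces FLU F L FLU F FLU F L FLU FLU F L FLU F FLU F L, which concatenate to the answer.

FLUFLFLUFFLUFLFLUFLUFLFLUFFLUFL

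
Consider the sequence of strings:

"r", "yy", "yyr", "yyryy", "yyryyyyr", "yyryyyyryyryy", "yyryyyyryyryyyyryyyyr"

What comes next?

This is a Fibonacci-style word recurrence s(k) = s(k−1)·s(k−2): e.g. yy·r = yyr.
So term 8 is yyryyyyryyryyyyryyyyr·yyryyyyryyryy.

yyryyyyryyryyyyryyyyryyryyyyryyryy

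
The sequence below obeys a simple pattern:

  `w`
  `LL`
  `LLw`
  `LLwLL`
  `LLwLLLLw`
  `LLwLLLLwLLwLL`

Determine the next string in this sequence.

LLwLLLLwLLwLLLLwLLLLw

From term 3 onward, concatenate the last term with the second-to-last: LL·w = LLw, LLw·LL = LLwLL, …
Continuing: LLwLLLLwLLwLL · LLwLLLLw gives term 7.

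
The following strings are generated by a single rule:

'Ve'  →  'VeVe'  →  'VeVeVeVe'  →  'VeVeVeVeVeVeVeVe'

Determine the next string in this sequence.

Every step duplicates the string.
Doubling VeVeVeVeVeVeVeVe:

VeVeVeVeVeVeVeVeVeVeVeVeVeVeVeVe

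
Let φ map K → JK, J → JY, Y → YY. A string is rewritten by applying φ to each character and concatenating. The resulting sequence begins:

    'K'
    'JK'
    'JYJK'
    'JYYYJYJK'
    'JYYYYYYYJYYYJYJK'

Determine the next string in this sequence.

Rewriting the 16 symbols of JYYYYYYYJYYYJYJK one by one yields JY YY YY YY YY YY YY YY JY YY YY YY JY YY JY JK; concatenated:

JYYYYYYYYYYYYYYYJYYYYYYYJYYYJYJK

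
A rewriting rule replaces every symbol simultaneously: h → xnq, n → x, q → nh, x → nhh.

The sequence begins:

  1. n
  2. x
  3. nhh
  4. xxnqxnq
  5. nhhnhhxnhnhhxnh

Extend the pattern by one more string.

xxnqxnqxxnqxnqnhhxxnqxxnqxnqnhhxxnq

Replace each of the 15 characters of nhhnhhxnhnhhxnh in place — x xnq xnq x xnq xnq nhh x xnq x xnq xnq nhh x xnq — and concatenate.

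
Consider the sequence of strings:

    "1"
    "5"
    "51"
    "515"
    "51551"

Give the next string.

51551515

From term 3 onward, concatenate the last term with the second-to-last: 5·1 = 51, 51·5 = 515, …
The next term joins 51551 and 515.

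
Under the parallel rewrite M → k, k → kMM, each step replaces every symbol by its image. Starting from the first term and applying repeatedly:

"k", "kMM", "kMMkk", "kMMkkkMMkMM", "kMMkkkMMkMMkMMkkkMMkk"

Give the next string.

Applying the rule to each of the 21 symbols of kMMkkkMMkMMkMMkkkMMkk gives the pieces kMM k k kMM kMM kMM k k kMM k k kMM k k kMM kMM kMM k k kMM kMM, which concatenate to the answer.

kMMkkkMMkMMkMMkkkMMkkkMMkkkMMkMMkMMkkkMMkMM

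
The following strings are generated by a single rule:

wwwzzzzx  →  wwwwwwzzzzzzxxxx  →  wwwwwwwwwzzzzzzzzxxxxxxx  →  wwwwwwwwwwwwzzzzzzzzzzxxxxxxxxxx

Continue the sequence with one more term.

Reading off run lengths: w runs 3, 6, 9, 12; z runs 4, 6, 8, 10; x runs 1, 4, 7, 10 — each is linear in n (n = 1, 2, …).
Setting n = 5 gives 15, 12, 13 characters in each block.

wwwwwwwwwwwwwwwzzzzzzzzzzzzxxxxxxxxxxxxx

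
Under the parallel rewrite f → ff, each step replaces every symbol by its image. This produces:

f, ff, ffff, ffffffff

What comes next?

Apply φ to ffffffff symbol by symbol: f→ff, f→ff, f→ff, f→ff, f→ff, f→ff, f→ff, f→ff; joined: ff ff ff ff ff ff ff ff.

ffffffffffffffff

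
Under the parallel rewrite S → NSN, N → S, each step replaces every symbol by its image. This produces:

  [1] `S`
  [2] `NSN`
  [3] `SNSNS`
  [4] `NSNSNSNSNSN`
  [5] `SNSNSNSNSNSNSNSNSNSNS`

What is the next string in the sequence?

NSNSNSNSNSNSNSNSNSNSNSNSNSNSNSNSNSNSNSNSNSN

Applying the rule to each of the 21 symbols of SNSNSNSNSNSNSNSNSNSNS gives the pieces NSN S NSN S NSN S NSN S NSN S NSN S NSN S NSN S NSN S NSN S NSN, which concatenate to the answer.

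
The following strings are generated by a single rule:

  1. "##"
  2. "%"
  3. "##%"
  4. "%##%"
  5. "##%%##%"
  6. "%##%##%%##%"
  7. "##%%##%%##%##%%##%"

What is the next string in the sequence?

From term 3 onward, concatenate the second-to-last term with the last: ##·% = ##%, %·##% = %##%, …
Continuing: %##%##%%##% · ##%%##%%##%##%%##% gives term 8.

%##%##%%##%##%%##%%##%##%%##%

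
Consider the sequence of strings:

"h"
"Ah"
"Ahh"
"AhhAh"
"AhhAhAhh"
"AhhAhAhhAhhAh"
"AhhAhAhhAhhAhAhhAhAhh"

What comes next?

This is a Fibonacci-style word recurrence s(k) = s(k−1)·s(k−2): e.g. Ah·h = Ahh.
Continuing: AhhAhAhhAhhAhAhhAhAhh · AhhAhAhhAhhAh gives term 8.

AhhAhAhhAhhAhAhhAhAhhAhhAhAhhAhhAh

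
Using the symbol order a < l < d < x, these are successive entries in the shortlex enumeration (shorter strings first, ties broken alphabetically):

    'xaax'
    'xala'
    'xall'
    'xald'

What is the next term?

Find the rightmost character of xald below x, bump it to the next letter, and reset everything to its right to a.

xalx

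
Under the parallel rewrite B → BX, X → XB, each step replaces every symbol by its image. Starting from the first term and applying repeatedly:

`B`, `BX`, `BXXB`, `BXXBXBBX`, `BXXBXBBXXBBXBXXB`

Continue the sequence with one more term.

BXXBXBBXXBBXBXXBXBBXBXXBBXXBXBBX

φ(BXXBXBBXXBBXBXXB) expands symbol-by-symbol to BX XB XB BX XB BX BX XB XB BX BX XB BX XB XB BX; joining the 16 pieces gives the next term.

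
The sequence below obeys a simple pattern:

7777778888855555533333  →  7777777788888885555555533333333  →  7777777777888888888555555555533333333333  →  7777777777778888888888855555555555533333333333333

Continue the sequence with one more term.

Term n consists of 2n+2 7's, followed by 2n+1 8's, followed by 2n+2 5's, followed by 3n-1 3's, where the shown terms are n = 2, 3, 4, 5.
For the next term, n = 6, so the run lengths are 14, 13, 14, 17.

7777777777777788888888888885555555555555533333333333333333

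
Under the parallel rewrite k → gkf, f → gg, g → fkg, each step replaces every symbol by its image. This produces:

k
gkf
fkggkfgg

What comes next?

Rewriting each symbol of fkggkfgg: f→gg, k→gkf, g→fkg, g→fkg, k→gkf, f→gg, g→fkg, g→fkg, which concatenates to gg gkf fkg fkg gkf gg fkg fkg.

gggkffkgfkggkfggfkgfkg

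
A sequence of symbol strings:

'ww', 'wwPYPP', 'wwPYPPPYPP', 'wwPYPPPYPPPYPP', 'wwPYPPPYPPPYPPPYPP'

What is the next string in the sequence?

Every step adds PYPP to the end: s(k+1) = s(k)·PYPP.
Applying this once more to wwPYPPPYPPPYPPPYPP:

wwPYPPPYPPPYPPPYPPPYPP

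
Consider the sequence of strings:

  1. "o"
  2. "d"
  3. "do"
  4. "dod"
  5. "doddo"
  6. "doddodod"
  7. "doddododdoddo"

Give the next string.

doddododdoddododdodod

This is a Fibonacci-style word recurrence s(k) = s(k−1)·s(k−2): e.g. d·o = do.
Continuing: doddododdoddo · doddodod gives term 8.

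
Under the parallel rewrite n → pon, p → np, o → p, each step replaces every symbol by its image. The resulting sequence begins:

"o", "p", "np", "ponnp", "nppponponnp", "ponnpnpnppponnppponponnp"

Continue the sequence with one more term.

Replace each of the 24 characters of ponnpnpnppponnppponponnp in place — np p pon pon np pon np pon np np np p pon pon np np np p pon np p pon pon np — and concatenate.

nppponponnpponnpponnpnpnppponponnpnpnppponnppponponnp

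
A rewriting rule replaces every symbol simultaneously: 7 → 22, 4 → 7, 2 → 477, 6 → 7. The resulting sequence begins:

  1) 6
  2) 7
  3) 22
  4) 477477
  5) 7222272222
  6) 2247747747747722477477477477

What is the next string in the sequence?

Applying the rule to each of the 28 symbols of 2247747747747722477477477477 gives the pieces 477 477 7 22 22 7 22 22 7 22 22 7 22 22 477 477 7 22 22 7 22 22 7 22 22 7 22 22, which concatenate to the answer.

4774777222272222722227222247747772222722227222272222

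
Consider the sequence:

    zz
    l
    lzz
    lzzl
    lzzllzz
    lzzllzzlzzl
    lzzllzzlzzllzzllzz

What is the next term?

This is a Fibonacci-style word recurrence s(k) = s(k−1)·s(k−2): e.g. l·zz = lzz.
The next term joins lzzllzzlzzllzzllzz and lzzllzzlzzl.

lzzllzzlzzllzzllzzlzzllzzlzzl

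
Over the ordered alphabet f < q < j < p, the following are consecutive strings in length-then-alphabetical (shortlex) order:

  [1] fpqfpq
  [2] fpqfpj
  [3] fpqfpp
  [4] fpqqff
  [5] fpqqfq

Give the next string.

Treat fpqqfq as a base-4 numeral over the given alphabet and add one, carrying through any trailing p's.

fpqqfj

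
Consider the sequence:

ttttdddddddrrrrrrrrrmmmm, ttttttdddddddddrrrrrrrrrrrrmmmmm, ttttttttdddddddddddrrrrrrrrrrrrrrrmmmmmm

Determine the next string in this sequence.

ttttttttttdddddddddddddrrrrrrrrrrrrrrrrrrmmmmmmm

The n-th term is 2n t's then 2n+3 d's then 3n+3 r's then n+2 m's, where the shown terms are n = 2, 3, 4.
At n = 5 the blocks have lengths 10, 13, 18, 7.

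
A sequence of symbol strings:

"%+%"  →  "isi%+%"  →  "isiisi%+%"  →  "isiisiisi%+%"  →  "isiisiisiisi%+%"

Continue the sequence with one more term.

The strings grow by a fixed prefix isi each time.
One more step from isiisiisiisi%+% gives the answer.

isiisiisiisiisi%+%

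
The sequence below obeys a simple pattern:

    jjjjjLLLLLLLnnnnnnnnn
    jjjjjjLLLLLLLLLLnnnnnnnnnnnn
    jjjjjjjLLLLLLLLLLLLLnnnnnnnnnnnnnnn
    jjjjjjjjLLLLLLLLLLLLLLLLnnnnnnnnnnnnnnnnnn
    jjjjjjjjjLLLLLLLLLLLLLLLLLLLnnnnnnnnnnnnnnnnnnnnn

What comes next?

Each string has the form j^{n+2} L^{3n-2} n^{3n}, where the shown terms are n = 3, 4, 5, 6, 7.
At n = 8 the blocks have lengths 10, 22, 24.

jjjjjjjjjjLLLLLLLLLLLLLLLLLLLLLLnnnnnnnnnnnnnnnnnnnnnnnn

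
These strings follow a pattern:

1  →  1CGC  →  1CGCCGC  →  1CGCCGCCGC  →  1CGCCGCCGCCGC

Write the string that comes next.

1CGCCGCCGCCGCCGC

Every step adds CGC to the end: s(k+1) = s(k)·CGC.
One more step from 1CGCCGCCGCCGC gives the answer.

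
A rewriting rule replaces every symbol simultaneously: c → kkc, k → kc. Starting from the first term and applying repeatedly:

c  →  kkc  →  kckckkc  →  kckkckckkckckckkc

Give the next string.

φ(kckkckckkckckckkc) expands symbol-by-symbol to kc kkc kc kc kkc kc kkc kc kc kkc kc kkc kc kkc kc kc kkc; joining the 17 pieces gives the next term.

kckkckckckkckckkckckckkckckkckckkckckckkc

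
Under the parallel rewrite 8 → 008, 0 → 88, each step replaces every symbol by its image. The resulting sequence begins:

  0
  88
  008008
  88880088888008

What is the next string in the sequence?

00800800800888880080080080080088888008

Replace each of the 14 characters of 88880088888008 in place — 008 008 008 008 88 88 008 008 008 008 008 88 88 008 — and concatenate.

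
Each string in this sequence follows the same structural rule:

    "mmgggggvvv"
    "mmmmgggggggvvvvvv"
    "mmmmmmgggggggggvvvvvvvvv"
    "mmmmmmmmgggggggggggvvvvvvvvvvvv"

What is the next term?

mmmmmmmmmmgggggggggggggvvvvvvvvvvvvvvv

Term n consists of 2n m's, followed by 2n+3 g's, followed by 3n v's (n = 1, 2, …).
At n = 5 the blocks have lengths 10, 13, 15.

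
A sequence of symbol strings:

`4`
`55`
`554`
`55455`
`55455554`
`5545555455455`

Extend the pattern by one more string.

554555545545555455554

This is a Fibonacci-style word recurrence s(k) = s(k−1)·s(k−2): e.g. 55·4 = 554.
So term 7 is 5545555455455·55455554.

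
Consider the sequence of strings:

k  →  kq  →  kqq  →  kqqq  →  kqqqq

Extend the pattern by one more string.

kqqqqq

The strings grow by a fixed suffix q each time.
So the next term is kqqqq·q.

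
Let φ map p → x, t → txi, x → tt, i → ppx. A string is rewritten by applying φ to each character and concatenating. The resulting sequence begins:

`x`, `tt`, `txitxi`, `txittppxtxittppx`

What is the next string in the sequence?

txittppxtxitxixxtttxittppxtxitxixxtt

Replace each of the 16 characters of txittppxtxittppx in place — txi tt ppx txi txi x x tt txi tt ppx txi txi x x tt — and concatenate.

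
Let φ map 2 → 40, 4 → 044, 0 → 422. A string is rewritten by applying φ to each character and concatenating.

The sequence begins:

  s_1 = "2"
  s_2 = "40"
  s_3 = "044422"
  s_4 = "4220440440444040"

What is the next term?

0444040422044044422044044422044044044422044422

Replace each of the 16 characters of 4220440440444040 in place — 044 40 40 422 044 044 422 044 044 422 044 044 044 422 044 422 — and concatenate.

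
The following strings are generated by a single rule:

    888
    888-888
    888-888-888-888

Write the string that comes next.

888-888-888-888-888-888-888-888

Each string is two copies of the previous one joined by '-'.
One more doubling of 888-888-888-888 gives the answer.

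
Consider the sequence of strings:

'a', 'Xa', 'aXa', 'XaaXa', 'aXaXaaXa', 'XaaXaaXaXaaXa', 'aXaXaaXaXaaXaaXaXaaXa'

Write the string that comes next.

XaaXaaXaXaaXaaXaXaaXaXaaXaaXaXaaXa

This is a Fibonacci-style word recurrence s(k) = s(k−2)·s(k−1): e.g. a·Xa = aXa.
So term 8 is XaaXaaXaXaaXa·aXaXaaXaXaaXaaXaXaaXa.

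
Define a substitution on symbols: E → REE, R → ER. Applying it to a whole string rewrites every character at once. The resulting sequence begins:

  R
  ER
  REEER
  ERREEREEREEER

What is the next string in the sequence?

φ(ERREEREEREEER) expands symbol-by-symbol to REE ER ER REE REE ER REE REE ER REE REE REE ER; joining the 13 pieces gives the next term.

REEERERREEREEERREEREEERREEREEREEER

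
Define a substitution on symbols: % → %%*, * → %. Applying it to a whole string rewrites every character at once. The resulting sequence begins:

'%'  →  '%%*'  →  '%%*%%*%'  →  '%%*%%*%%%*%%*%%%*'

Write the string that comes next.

%%*%%*%%%*%%*%%%*%%*%%*%%%*%%*%%%*%%*%%*%

φ(%%*%%*%%%*%%*%%%*) expands symbol-by-symbol to %%* %%* % %%* %%* % %%* %%* %%* % %%* %%* % %%* %%* %%* %; joining the 17 pieces gives the next term.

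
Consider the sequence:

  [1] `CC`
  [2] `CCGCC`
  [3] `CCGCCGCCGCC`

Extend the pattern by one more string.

Each string is two copies of the previous one joined by 'G'.
So the next term is two copies of CCGCCGCCGCC with 'G' between the halves.

CCGCCGCCGCCGCCGCCGCCGCC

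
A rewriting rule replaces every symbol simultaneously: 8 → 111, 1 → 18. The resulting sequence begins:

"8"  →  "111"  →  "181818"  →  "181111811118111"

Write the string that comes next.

181111818181811118181818111181818

φ(181111811118111) expands symbol-by-symbol to 18 111 18 18 18 18 111 18 18 18 18 111 18 18 18; joining the 15 pieces gives the next term.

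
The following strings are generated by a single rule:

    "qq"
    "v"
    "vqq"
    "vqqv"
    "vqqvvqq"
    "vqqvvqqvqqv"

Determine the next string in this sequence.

Each term (from the third on) is the previous term followed by the one before it: term 3 = v·qq = vqq.
Continuing: vqqvvqqvqqv · vqqvvqq gives term 7.

vqqvvqqvqqvvqqvvqq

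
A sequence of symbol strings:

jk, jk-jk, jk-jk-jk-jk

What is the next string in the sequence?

Every step duplicates the string with '-' between the halves.
So the next term is two copies of jk-jk-jk-jk with '-' between the halves.

jk-jk-jk-jk-jk-jk-jk-jk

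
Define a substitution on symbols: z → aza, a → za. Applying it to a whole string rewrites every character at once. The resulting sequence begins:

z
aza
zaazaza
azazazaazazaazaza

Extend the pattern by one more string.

Rewriting the 17 symbols of azazazaazazaazaza one by one yields za aza za aza za aza za za aza za aza za za aza za aza za; concatenated:

zaazazaazazaazazazaazazaazazazaazazaazaza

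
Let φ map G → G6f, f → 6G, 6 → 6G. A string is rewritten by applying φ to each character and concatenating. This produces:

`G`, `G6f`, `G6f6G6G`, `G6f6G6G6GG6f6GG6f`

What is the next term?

G6f6G6G6GG6f6GG6f6GG6fG6f6G6G6GG6fG6f6G6G

Applying the rule to each of the 17 symbols of G6f6G6G6GG6f6GG6f gives the pieces G6f 6G 6G 6G G6f 6G G6f 6G G6f G6f 6G 6G 6G G6f G6f 6G 6G, which concatenate to the answer.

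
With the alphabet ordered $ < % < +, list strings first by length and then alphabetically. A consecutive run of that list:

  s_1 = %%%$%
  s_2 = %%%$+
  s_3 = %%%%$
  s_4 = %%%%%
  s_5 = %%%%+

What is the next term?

Find the rightmost character of %%%%+ below +, bump it to the next letter, and reset everything to its right to $.

%%%+$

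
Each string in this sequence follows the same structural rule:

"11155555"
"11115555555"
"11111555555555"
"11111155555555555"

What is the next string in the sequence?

Term n consists of n+1 1's, followed by 2n+1 5's, where the shown terms are n = 2, 3, 4, 5.
Setting n = 6 gives 7, 13 characters in each block.

11111115555555555555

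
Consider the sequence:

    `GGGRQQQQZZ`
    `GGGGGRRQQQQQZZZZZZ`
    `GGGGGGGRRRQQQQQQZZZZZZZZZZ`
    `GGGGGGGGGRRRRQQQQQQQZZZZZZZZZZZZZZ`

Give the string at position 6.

Term n consists of 2n+1 G's, followed by n R's, followed by n+3 Q's, followed by 4n-2 Z's (n = 1, 2, …).
At n = 6 the blocks have lengths 13, 6, 9, 22.

GGGGGGGGGGGGGRRRRRRQQQQQQQQQZZZZZZZZZZZZZZZZZZZZZZ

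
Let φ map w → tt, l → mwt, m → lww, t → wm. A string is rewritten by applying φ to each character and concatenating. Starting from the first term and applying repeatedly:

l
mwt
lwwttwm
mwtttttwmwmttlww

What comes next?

Rewriting the 16 symbols of mwtttttwmwmttlww one by one yields lww tt wm wm wm wm wm tt lww tt lww wm wm mwt tt tt; concatenated:

lwwttwmwmwmwmwmttlwwttlwwwmwmmwttttt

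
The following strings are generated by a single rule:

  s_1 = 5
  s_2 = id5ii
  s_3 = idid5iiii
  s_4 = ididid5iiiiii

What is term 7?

Every step adds id to the front and ii to the end of the previous string.
From ididid5iiiiii, 3 further steps: ididid5iiiiii → idididid5iiiiiiii → ididididid5iiiiiiiiii → (answer).

idididididid5iiiiiiiiiiii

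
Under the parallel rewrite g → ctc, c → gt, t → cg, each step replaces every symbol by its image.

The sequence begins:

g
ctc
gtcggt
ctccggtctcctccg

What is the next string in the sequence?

Rewriting the 15 symbols of ctccggtctcctccg one by one yields gt cg gt gt ctc ctc cg gt cg gt gt cg gt gt ctc; concatenated:

gtcggtgtctcctccggtcggtgtcggtgtctc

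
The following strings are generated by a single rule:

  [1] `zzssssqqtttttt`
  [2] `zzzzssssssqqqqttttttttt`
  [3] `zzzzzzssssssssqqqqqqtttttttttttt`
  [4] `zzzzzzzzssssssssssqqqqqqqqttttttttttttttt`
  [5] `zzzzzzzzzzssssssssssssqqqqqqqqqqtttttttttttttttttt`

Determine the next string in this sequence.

Reading off run lengths: z runs 2, 4, 6, 8, 10; s runs 4, 6, 8, 10, 12; q runs 2, 4, 6, 8, 10; t runs 6, 9, 12, 15, 18 — each is linear in n, where the shown terms are n = 2, 3, 4, 5, 6.
At n = 7 the blocks have lengths 12, 14, 12, 21.

zzzzzzzzzzzzssssssssssssssqqqqqqqqqqqqttttttttttttttttttttt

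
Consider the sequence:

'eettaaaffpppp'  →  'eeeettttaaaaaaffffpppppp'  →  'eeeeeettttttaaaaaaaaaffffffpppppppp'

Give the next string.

eeeeeeeettttttttaaaaaaaaaaaaffffffffpppppppppp

Term n consists of 2n e's, followed by 2n t's, followed by 3n a's, followed by 2n f's, followed by 2n+2 p's (n = 1, 2, …).
Setting n = 4 gives 8, 8, 12, 8, 10 characters in each block.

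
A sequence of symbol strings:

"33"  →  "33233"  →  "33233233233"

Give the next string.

Each string is two copies of the previous one joined by '2'.
One more doubling of 33233233233 gives the answer.

33233233233233233233233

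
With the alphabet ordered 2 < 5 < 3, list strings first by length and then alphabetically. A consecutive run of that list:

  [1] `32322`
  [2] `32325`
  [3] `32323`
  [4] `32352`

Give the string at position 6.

Continuing the enumeration 2 steps past 32352: 32352 → 32355 → (answer).

32353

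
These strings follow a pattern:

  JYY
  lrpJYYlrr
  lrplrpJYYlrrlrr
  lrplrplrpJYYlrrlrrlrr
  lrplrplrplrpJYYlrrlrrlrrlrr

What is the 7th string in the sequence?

Every step adds lrp to the front and lrr to the end of the previous string.
From lrplrplrplrpJYYlrrlrrlrrlrr, 2 further steps: lrplrplrplrpJYYlrrlrrlrrlrr → lrplrplrplrplrpJYYlrrlrrlrrlrrlrr → (answer).

lrplrplrplrplrplrpJYYlrrlrrlrrlrrlrrlrr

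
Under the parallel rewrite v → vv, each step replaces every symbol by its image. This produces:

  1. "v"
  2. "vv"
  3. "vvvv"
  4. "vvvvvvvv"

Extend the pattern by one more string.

vvvvvvvvvvvvvvvv

Expanding vvvvvvvv: v→vv, v→vv, v→vv, v→vv, v→vv, v→vv, v→vv, v→vv. Concatenated: vv vv vv vv vv vv vv vv.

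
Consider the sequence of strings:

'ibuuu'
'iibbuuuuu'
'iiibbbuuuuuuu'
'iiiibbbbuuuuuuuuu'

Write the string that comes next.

iiiiibbbbbuuuuuuuuuuu

Reading off run lengths: i runs 1, 2, 3, 4; b runs 1, 2, 3, 4; u runs 3, 5, 7, 9 — each is linear in n (n = 1, 2, …).
At n = 5 the blocks have lengths 5, 5, 11.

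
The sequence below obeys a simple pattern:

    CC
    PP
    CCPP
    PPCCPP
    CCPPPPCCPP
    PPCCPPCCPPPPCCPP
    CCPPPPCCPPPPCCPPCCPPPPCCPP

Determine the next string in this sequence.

PPCCPPCCPPPPCCPPCCPPPPCCPPPPCCPPCCPPPPCCPP

This is a Fibonacci-style word recurrence s(k) = s(k−2)·s(k−1): e.g. CC·PP = CCPP.
Continuing: PPCCPPCCPPPPCCPP · CCPPPPCCPPPPCCPPCCPPPPCCPP gives term 8.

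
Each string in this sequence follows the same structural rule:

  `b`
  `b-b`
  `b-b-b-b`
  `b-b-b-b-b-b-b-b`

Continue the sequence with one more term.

Each string is two copies of the previous one joined by '-'.
Doubling b-b-b-b-b-b-b-b with '-' between the halves:

b-b-b-b-b-b-b-b-b-b-b-b-b-b-b-b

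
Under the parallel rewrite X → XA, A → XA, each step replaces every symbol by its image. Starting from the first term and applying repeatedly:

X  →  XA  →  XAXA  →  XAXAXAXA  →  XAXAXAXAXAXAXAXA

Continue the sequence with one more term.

XAXAXAXAXAXAXAXAXAXAXAXAXAXAXAXA

φ(XAXAXAXAXAXAXAXA) expands symbol-by-symbol to XA XA XA XA XA XA XA XA XA XA XA XA XA XA XA XA; joining the 16 pieces gives the next term.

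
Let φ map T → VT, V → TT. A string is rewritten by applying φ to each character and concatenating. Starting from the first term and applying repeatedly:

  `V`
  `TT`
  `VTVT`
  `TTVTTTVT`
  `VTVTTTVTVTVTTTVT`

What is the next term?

Rewriting the 16 symbols of VTVTTTVTVTVTTTVT one by one yields TT VT TT VT VT VT TT VT TT VT TT VT VT VT TT VT; concatenated:

TTVTTTVTVTVTTTVTTTVTTTVTVTVTTTVT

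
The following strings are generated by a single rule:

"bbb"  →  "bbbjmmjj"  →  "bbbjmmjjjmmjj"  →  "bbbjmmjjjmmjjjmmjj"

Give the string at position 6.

bbbjmmjjjmmjjjmmjjjmmjjjmmjj

Every step adds jmmjj to the end: s(k+1) = s(k)·jmmjj.
From bbbjmmjjjmmjjjmmjj, 2 further steps: bbbjmmjjjmmjjjmmjj → bbbjmmjjjmmjjjmmjjjmmjj → (answer).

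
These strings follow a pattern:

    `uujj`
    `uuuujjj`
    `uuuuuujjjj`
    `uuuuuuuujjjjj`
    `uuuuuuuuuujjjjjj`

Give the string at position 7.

Term n consists of 2n u's, followed by n+1 j's (n = 1, 2, …).
At n = 7 the blocks have lengths 14, 8.

uuuuuuuuuuuuuujjjjjjjj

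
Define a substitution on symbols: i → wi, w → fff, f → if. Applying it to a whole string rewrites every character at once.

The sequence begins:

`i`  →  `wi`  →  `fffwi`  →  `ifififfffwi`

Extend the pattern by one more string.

Expanding ifififfffwi: i→wi, f→if, i→wi, f→if, i→wi, f→if, f→if, f→if, f→if, w→fff, i→wi. Concatenated: wi if wi if wi if if if if fff wi.

wiifwiifwiififififfffwi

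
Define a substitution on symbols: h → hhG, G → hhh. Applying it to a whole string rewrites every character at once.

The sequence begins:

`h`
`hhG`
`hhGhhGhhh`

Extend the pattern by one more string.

hhGhhGhhhhhGhhGhhhhhGhhGhhG

Apply φ to hhGhhGhhh symbol by symbol: h→hhG, h→hhG, G→hhh, h→hhG, h→hhG, G→hhh, h→hhG, h→hhG, h→hhG; joined: hhG hhG hhh hhG hhG hhh hhG hhG hhG.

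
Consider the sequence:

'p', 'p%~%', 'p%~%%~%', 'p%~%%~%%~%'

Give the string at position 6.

The strings grow by a fixed suffix %~% each time.
From p%~%%~%%~%, 2 further steps: p%~%%~%%~% → p%~%%~%%~%%~% → (answer).

p%~%%~%%~%%~%%~%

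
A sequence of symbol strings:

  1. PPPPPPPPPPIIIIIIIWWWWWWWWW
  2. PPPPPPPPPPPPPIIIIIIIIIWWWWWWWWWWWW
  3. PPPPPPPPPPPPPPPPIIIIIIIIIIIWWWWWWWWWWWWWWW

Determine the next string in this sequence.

PPPPPPPPPPPPPPPPPPPIIIIIIIIIIIIIWWWWWWWWWWWWWWWWWW

Reading off run lengths: P runs 10, 13, 16; I runs 7, 9, 11; W runs 9, 12, 15 — each is linear in n, where the shown terms are n = 3, 4, 5.
At n = 6 the blocks have lengths 19, 13, 18.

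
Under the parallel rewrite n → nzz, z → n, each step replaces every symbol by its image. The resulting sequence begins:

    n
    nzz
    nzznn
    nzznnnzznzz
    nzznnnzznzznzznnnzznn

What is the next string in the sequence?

Replace each of the 21 characters of nzznnnzznzznzznnnzznn in place — nzz n n nzz nzz nzz n n nzz n n nzz n n nzz nzz nzz n n nzz nzz — and concatenate.

nzznnnzznzznzznnnzznnnzznnnzznzznzznnnzznzz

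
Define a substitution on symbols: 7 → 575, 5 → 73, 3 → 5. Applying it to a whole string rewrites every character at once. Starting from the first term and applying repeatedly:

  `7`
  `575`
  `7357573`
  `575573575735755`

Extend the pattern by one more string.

735757373575573575735755735757373

φ(575573575735755) expands symbol-by-symbol to 73 575 73 73 575 5 73 575 73 575 5 73 575 73 73; joining the 15 pieces gives the next term.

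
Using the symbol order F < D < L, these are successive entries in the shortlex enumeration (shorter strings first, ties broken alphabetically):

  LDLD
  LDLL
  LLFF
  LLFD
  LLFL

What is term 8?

LLDL

Continuing the enumeration 3 steps past LLFL: LLFL → LLDF → LLDD → (answer).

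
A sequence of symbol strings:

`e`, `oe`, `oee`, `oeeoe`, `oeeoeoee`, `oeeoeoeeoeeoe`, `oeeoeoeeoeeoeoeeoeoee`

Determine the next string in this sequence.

Each term (from the third on) is the previous term followed by the one before it: term 3 = oe·e = oee.
So term 8 is oeeoeoeeoeeoeoeeoeoee·oeeoeoeeoeeoe.

oeeoeoeeoeeoeoeeoeoeeoeeoeoeeoeeoe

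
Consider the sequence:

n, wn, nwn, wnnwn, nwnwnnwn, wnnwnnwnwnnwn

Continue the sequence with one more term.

nwnwnnwnwnnwnnwnwnnwn

This is a Fibonacci-style word recurrence s(k) = s(k−2)·s(k−1): e.g. n·wn = nwn.
So term 7 is nwnwnnwn·wnnwnnwnwnnwn.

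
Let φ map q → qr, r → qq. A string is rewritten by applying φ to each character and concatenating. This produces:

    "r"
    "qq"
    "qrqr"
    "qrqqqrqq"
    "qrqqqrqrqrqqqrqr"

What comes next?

φ(qrqqqrqrqrqqqrqr) expands symbol-by-symbol to qr qq qr qr qr qq qr qq qr qq qr qr qr qq qr qq; joining the 16 pieces gives the next term.

qrqqqrqrqrqqqrqqqrqqqrqrqrqqqrqq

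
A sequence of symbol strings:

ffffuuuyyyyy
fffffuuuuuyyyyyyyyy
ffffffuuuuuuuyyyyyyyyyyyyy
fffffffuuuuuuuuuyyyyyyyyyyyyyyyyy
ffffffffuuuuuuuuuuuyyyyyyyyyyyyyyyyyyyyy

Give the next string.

Each string has the form f^{n+3} u^{2n+1} y^{4n+1} (n = 1, 2, …).
For the next term, n = 6, so the run lengths are 9, 13, 25.

fffffffffuuuuuuuuuuuuuyyyyyyyyyyyyyyyyyyyyyyyyy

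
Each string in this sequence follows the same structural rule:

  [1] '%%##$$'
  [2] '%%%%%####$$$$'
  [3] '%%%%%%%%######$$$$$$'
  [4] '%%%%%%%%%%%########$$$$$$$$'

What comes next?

%%%%%%%%%%%%%%##########$$$$$$$$$$

Term n consists of 3n-1 %'s, followed by 2n #'s, followed by 2n $'s (n = 1, 2, …).
Setting n = 5 gives 14, 10, 10 characters in each block.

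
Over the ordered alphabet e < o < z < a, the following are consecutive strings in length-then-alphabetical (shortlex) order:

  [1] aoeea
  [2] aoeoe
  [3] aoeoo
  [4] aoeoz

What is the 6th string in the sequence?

aoeze

Continuing the enumeration 2 steps past aoeoz: aoeoz → aoeoa → (answer).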